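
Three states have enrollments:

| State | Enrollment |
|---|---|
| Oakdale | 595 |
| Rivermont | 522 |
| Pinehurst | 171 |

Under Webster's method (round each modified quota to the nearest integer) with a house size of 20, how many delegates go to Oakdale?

9

Standard divisor 1288/20 ≈ 64.4; standard quotas: Oakdale 9.239, Rivermont 8.106, Pinehurst 2.655.
Rounding to the nearest integer gives Oakdale 9, Rivermont 8, Pinehurst 3 — total 20, matching the house size, so no adjustment is needed.
Oakdale receives 9.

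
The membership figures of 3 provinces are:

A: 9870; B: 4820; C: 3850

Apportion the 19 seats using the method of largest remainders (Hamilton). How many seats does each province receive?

A 10, B 5, C 4

Standard divisor: 18540 ÷ 19 ≈ 975.789.
Standard quotas: A 10.1149, B 4.9396, C 3.9455.
Lower quotas: A 10, B 4, C 3 (sum 17, leaving 2 seats).
Remainders in descending order: C 0.9455, B 0.9396, A 0.1149.
Largest remainders: C, B receive the extra seats.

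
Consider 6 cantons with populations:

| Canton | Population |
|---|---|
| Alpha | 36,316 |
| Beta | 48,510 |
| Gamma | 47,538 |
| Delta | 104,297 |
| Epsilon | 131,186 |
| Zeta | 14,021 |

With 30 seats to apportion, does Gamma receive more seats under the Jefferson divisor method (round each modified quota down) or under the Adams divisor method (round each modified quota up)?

Adams

Jefferson: Alpha 3, Beta 4, Gamma 3, Delta 8, Epsilon 11, Zeta 1.
Adams: Alpha 3, Beta 4, Gamma 4, Delta 8, Epsilon 10, Zeta 1.
Gamma gets 3 under Jefferson and 4 under Adams.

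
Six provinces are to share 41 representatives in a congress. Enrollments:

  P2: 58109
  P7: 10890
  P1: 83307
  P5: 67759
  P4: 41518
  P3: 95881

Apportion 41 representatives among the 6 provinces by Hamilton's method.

P2 7, P7 1, P1 9, P5 8, P4 5, P3 11

The standard divisor is 357464/41 ≈ 8718.634.
Standard quotas: P2 6.6649, P7 1.2490, P1 9.5551, P5 7.7717, P4 4.7620, P3 10.9973.
Lower quotas: P2 6, P7 1, P1 9, P5 7, P4 4, P3 10 (sum 37, leaving 4 seats).
Remainders in descending order: P3 0.9973, P5 0.7717, P4 0.7620, P2 0.6649, P1 0.5551, P7 0.2490.
Largest remainders: P3, P5, P4, P2 receive the extra seats.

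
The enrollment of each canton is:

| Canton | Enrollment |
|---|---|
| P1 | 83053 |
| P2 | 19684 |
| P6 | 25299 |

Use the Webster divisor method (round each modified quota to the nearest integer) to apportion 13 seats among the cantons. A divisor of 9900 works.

With modified divisor 9900: modified quotas P1 8.389, P2 1.988, P6 2.555.
Rounding to the nearest integer: P1 8, P2 2, P6 3 (total 13).

P1=8, P2=2, P6=3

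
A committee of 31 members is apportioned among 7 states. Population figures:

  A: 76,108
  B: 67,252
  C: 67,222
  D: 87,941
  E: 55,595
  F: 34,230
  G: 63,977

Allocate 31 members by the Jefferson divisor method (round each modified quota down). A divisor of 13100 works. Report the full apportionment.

A 5; B 5; C 5; D 6; E 4; F 2; G 4

With modified divisor 13100: modified quotas A 5.810, B 5.134, C 5.131, D 6.713, E 4.244, F 2.613, G 4.884.
Rounding down: A 5, B 5, C 5, D 6, E 4, F 2, G 4 (total 31).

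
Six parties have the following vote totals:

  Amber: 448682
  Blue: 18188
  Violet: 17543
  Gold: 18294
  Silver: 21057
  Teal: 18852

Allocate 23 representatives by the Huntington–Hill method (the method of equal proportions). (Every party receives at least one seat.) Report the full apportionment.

With divisor 24956: modified quotas Amber 17.979, Blue 0.729, Violet 0.703, Gold 0.733, Silver 0.844, Teal 0.755.
Geometric-mean thresholds: Amber √(17·18)=17.493, Blue (min 1), Violet (min 1), Gold (min 1), Silver (min 1), Teal (min 1).
Each quota rounded against its threshold gives Amber 18, Blue 1, Violet 1, Gold 1, Silver 1, Teal 1 (total 23).

Amber: 18, Blue: 1, Violet: 1, Gold: 1, Silver: 1, Teal: 1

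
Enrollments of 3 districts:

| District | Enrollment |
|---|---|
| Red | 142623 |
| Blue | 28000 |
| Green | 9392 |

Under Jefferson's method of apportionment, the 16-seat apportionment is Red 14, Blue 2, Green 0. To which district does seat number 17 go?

Red

Priority for the next seat is population ÷ (current seats + 1).
Priorities: Red 9508.200, Blue 9333.333, Green 9392.000.
Highest priority: Red.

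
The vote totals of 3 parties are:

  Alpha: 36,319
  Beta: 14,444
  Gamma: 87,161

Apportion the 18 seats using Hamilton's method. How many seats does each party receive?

Standard divisor: 137924 ÷ 18 ≈ 7662.444.
Standard quotas: Alpha 4.7399, Beta 1.8850, Gamma 11.3751.
Lower quotas: Alpha 4, Beta 1, Gamma 11 (sum 16, leaving 2 seats).
Remainders in descending order: Beta 0.8850, Alpha 0.7399, Gamma 0.3751.
The surplus seats go to Beta, Alpha.

Alpha=5; Beta=2; Gamma=11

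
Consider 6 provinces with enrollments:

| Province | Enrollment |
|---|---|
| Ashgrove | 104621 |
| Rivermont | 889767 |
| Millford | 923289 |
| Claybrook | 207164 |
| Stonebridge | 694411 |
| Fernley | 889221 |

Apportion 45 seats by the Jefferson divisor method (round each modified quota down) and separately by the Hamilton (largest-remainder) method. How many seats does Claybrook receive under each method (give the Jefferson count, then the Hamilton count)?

2 and 3

Jefferson: Ashgrove 1, Rivermont 11, Millford 11, Claybrook 2, Stonebridge 9, Fernley 11.
Hamilton: Ashgrove 1, Rivermont 11, Millford 11, Claybrook 3, Stonebridge 8, Fernley 11.
Claybrook gets 2 under Jefferson and 3 under Hamilton.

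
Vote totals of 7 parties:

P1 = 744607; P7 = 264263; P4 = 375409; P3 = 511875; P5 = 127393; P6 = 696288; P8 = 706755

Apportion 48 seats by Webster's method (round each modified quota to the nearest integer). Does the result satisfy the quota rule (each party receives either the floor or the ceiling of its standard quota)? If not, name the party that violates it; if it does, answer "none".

none

Standard quotas: P1 10.431, P7 3.702, P4 5.259, P3 7.170, P5 1.785, P6 9.754, P8 9.900.
Webster allocation: P1 10, P7 4, P4 5, P3 7, P5 2, P6 10, P8 10.
Every allocation lies between the lower and upper quota.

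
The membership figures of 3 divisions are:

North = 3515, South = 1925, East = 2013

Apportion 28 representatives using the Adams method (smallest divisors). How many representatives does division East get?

Standard divisor 7453/28 ≈ 266.179; standard quotas: North 13.205, South 7.232, East 7.563.
Rounding up gives 14, 8, 8 = 30 seats, so the divisor must be adjusted.
With modified divisor 280: modified quotas North 12.554, South 6.875, East 7.189.
Rounding up: North 13, South 7, East 8 (total 28).
East receives 8.

8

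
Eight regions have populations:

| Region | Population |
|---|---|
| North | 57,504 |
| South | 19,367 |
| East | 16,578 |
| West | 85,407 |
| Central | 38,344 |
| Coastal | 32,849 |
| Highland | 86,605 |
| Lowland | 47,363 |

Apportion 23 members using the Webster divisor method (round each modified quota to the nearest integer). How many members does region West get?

5

Standard divisor 384017/23 ≈ 16696.391; standard quotas: North 3.444, South 1.160, East 0.993, West 5.115, Central 2.297, Coastal 1.967, Highland 5.187, Lowland 2.837.
Rounding to the nearest integer gives 3, 1, 1, 5, 2, 2, 5, 3 = 22 seats, so the divisor must be adjusted.
With modified divisor 16100: modified quotas North 3.572, South 1.203, East 1.030, West 5.305, Central 2.382, Coastal 2.040, Highland 5.379, Lowland 2.942.
Rounding to the nearest integer: North 4, South 1, East 1, West 5, Central 2, Coastal 2, Highland 5, Lowland 3 (total 23).
West receives 5.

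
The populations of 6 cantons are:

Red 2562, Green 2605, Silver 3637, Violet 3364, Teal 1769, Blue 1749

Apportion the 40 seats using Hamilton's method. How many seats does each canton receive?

Red: 7, Green: 7, Silver: 9, Violet: 9, Teal: 4, Blue: 4

Standard divisor: 15686 ÷ 40 ≈ 392.15.
Standard quotas: Red 6.533, Green 6.643, Silver 9.275, Violet 8.578, Teal 4.511, Blue 4.460.
Lower quotas: Red 6, Green 6, Silver 9, Violet 8, Teal 4, Blue 4 (sum 37, leaving 3 seats).
Remainders in descending order: Green 0.643, Violet 0.578, Red 0.533, Teal 0.511, Blue 0.460, Silver 0.275.
Largest remainders: Green, Violet, Red receive the extra seats.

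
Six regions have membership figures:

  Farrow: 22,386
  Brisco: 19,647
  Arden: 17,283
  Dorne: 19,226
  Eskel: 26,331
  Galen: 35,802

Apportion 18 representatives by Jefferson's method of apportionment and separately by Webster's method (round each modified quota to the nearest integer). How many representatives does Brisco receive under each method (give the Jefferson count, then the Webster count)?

Jefferson: Farrow 3, Brisco 2, Arden 2, Dorne 2, Eskel 4, Galen 5.
Webster: Farrow 3, Brisco 3, Arden 2, Dorne 2, Eskel 3, Galen 5.
Brisco gets 2 under Jefferson and 3 under Webster.

2 and 3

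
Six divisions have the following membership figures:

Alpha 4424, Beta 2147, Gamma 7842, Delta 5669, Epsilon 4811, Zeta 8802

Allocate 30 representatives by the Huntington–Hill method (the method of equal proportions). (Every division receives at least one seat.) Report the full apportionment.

With divisor 1126: modified quotas Alpha 3.929, Beta 1.907, Gamma 6.964, Delta 5.035, Epsilon 4.273, Zeta 7.817.
Geometric-mean thresholds: Alpha √(3·4)=3.464, Beta √(1·2)=1.414, Gamma √(6·7)=6.481, Delta √(5·6)=5.477, Epsilon √(4·5)=4.472, Zeta √(7·8)=7.483.
Each quota rounded against its threshold gives Alpha 4, Beta 2, Gamma 7, Delta 5, Epsilon 4, Zeta 8 (total 30).

Alpha=4, Beta=2, Gamma=7, Delta=5, Epsilon=4, Zeta=8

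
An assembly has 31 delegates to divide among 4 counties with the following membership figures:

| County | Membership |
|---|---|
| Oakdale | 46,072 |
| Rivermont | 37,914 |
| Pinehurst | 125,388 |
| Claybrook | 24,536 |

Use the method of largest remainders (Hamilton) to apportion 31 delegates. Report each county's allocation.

Standard divisor: 233910 ÷ 31 ≈ 7545.484.
Standard quotas: Oakdale 6.1059, Rivermont 5.0247, Pinehurst 16.6176, Claybrook 3.2517.
Lower quotas: Oakdale 6, Rivermont 5, Pinehurst 16, Claybrook 3 (sum 30, leaving 1 seat).
Remainders in descending order: Pinehurst 0.6176, Claybrook 0.2517, Oakdale 0.1059, Rivermont 0.0247.
The surplus seat goes to Pinehurst.

Oakdale 6, Rivermont 5, Pinehurst 17, Claybrook 3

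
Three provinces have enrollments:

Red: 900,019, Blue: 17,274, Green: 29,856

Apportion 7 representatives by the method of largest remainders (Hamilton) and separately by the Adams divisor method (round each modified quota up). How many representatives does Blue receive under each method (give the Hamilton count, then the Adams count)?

0 and 1

Hamilton: Red 7, Blue 0, Green 0.
Adams: Red 5, Blue 1, Green 1.
Blue gets 0 under Hamilton and 1 under Adams.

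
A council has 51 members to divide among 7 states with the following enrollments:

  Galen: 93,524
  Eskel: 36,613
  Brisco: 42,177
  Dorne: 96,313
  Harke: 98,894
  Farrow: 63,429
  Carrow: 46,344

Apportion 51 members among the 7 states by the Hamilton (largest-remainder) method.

The standard divisor is 477294/51 ≈ 9358.706.
Standard quotas: Galen 9.9933, Eskel 3.9122, Brisco 4.5067, Dorne 10.2913, Harke 10.5671, Farrow 6.7775, Carrow 4.9520.
Lower quotas: Galen 9, Eskel 3, Brisco 4, Dorne 10, Harke 10, Farrow 6, Carrow 4 (sum 46, leaving 5 seats).
Remainders in descending order: Galen 0.9933, Carrow 0.9520, Eskel 0.9122, Farrow 0.7775, Harke 0.5671, Brisco 0.5067, Dorne 0.2913.
Largest remainders: Galen, Carrow, Eskel, Farrow, Harke receive the extra seats.

Galen=10; Eskel=4; Brisco=4; Dorne=10; Harke=11; Farrow=7; Carrow=5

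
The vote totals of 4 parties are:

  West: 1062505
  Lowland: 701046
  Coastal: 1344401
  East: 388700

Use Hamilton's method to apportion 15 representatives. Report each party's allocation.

West 4, Lowland 3, Coastal 6, East 2

Standard divisor: 3496652 ÷ 15 ≈ 233110.133.
Standard quotas: West 4.5580, Lowland 3.0074, Coastal 5.7672, East 1.6675.
Lower quotas: West 4, Lowland 3, Coastal 5, East 1 (sum 13, leaving 2 seats).
Remainders in descending order: Coastal 0.7672, East 0.6675, West 0.5580, Lowland 0.0074.
Largest remainders: Coastal, East receive the extra seats.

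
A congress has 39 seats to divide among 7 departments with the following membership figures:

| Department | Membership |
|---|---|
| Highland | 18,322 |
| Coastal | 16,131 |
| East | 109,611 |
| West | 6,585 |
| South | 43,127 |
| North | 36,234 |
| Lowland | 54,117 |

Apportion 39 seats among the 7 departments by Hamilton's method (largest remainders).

Highland: 3, Coastal: 2, East: 15, West: 1, South: 6, North: 5, Lowland: 7

Standard divisor: 284127 ÷ 39 ≈ 7285.308.
Standard quotas: Highland 2.5149, Coastal 2.2142, East 15.0455, West 0.9039, South 5.9197, North 4.9736, Lowland 7.4282.
Lower quotas: Highland 2, Coastal 2, East 15, West 0, South 5, North 4, Lowland 7 (sum 35, leaving 4 seats).
Remainders in descending order: North 0.9736, South 0.9197, West 0.9039, Highland 0.5149, Lowland 0.4282, Coastal 0.2142, East 0.0455.
Largest remainders: North, South, West, Highland receive the extra seats.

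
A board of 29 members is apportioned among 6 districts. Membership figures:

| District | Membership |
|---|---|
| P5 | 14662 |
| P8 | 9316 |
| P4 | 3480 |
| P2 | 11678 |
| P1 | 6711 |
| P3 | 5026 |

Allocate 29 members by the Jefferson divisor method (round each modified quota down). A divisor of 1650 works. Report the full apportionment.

P5: 8, P8: 5, P4: 2, P2: 7, P1: 4, P3: 3

With modified divisor 1650: modified quotas P5 8.886, P8 5.646, P4 2.109, P2 7.078, P1 4.067, P3 3.046.
Rounding down: P5 8, P8 5, P4 2, P2 7, P1 4, P3 3 (total 29).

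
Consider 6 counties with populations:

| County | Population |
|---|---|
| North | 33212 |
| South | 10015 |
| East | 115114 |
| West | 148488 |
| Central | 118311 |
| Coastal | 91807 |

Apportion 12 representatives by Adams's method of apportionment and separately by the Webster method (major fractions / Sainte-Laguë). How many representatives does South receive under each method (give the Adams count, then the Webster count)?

Adams: North 1, South 1, East 2, West 3, Central 3, Coastal 2.
Webster: North 1, South 0, East 3, West 3, Central 3, Coastal 2.
South gets 1 under Adams and 0 under Webster.

1 and 0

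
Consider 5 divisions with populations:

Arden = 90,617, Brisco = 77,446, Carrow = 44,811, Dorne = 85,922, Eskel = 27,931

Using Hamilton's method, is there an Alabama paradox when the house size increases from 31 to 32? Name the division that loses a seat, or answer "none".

none

At 31 seats: Arden 9, Brisco 7, Carrow 4, Dorne 8, Eskel 3.
At 32 seats: Arden 9, Brisco 8, Carrow 4, Dorne 8, Eskel 3.
No division's allocation decreased.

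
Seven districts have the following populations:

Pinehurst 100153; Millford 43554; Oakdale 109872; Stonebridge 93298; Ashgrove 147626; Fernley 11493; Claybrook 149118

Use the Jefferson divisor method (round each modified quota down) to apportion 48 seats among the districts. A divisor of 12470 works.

Pinehurst: 8, Millford: 3, Oakdale: 8, Stonebridge: 7, Ashgrove: 11, Fernley: 0, Claybrook: 11

With modified divisor 12470: modified quotas Pinehurst 8.032, Millford 3.493, Oakdale 8.811, Stonebridge 7.482, Ashgrove 11.838, Fernley 0.922, Claybrook 11.958.
Rounding down: Pinehurst 8, Millford 3, Oakdale 8, Stonebridge 7, Ashgrove 11, Fernley 0, Claybrook 11 (total 48).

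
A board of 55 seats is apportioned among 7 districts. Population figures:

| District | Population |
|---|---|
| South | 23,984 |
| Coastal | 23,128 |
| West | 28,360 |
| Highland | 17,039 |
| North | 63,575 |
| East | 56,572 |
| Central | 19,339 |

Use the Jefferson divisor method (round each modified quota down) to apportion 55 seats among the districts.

South 6; Coastal 5; West 7; Highland 4; North 15; East 14; Central 4

Standard divisor 231997/55 ≈ 4218.127; standard quotas: South 5.686, Coastal 5.483, West 6.723, Highland 4.039, North 15.072, East 13.412, Central 4.585.
Rounding down gives 5, 5, 6, 4, 15, 13, 4 = 52 seats, so the divisor must be adjusted.
With modified divisor 3980.61: modified quotas South 6.025, Coastal 5.810, West 7.125, Highland 4.280, North 15.971, East 14.212, Central 4.858.
Rounding down: South 6, Coastal 5, West 7, Highland 4, North 15, East 14, Central 4 (total 55).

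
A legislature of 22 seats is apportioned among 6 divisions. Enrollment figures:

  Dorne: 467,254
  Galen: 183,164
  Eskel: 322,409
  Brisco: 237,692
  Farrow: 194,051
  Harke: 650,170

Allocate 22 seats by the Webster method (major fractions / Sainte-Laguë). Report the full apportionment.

Dorne 5; Galen 2; Eskel 3; Brisco 3; Farrow 2; Harke 7

Standard divisor 2054740/22 ≈ 93397.273; standard quotas: Dorne 5.003, Galen 1.961, Eskel 3.452, Brisco 2.545, Farrow 2.078, Harke 6.961.
Rounding to the nearest integer gives Dorne 5, Galen 2, Eskel 3, Brisco 3, Farrow 2, Harke 7 — total 22, matching the house size, so no adjustment is needed.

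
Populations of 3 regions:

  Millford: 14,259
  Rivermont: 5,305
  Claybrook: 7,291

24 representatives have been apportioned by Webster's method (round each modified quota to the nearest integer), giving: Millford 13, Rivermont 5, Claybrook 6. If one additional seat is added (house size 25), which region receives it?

Claybrook

Priority for the next seat is population ÷ (current seats + 0.5).
Priorities: Millford 1056.222, Rivermont 964.545, Claybrook 1121.692.
Highest priority: Claybrook.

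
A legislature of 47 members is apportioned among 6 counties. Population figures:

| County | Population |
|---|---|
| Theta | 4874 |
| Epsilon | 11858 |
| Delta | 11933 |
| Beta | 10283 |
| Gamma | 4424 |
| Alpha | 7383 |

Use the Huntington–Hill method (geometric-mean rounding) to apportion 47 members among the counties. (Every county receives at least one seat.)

Theta: 5; Epsilon: 11; Delta: 11; Beta: 9; Gamma: 4; Alpha: 7

With divisor 1087: modified quotas Theta 4.484, Epsilon 10.909, Delta 10.978, Beta 9.460, Gamma 4.070, Alpha 6.792.
Geometric-mean thresholds: Theta √(4·5)=4.472, Epsilon √(10·11)=10.488, Delta √(10·11)=10.488, Beta √(9·10)=9.487, Gamma √(4·5)=4.472, Alpha √(6·7)=6.481.
Each quota rounded against its threshold gives Theta 5, Epsilon 11, Delta 11, Beta 9, Gamma 4, Alpha 7 (total 47).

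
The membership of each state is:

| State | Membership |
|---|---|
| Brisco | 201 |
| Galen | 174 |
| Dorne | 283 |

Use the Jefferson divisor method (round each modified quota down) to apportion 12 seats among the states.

Brisco: 4, Galen: 3, Dorne: 5

Standard divisor 658/12 ≈ 54.833; standard quotas: Brisco 3.666, Galen 3.173, Dorne 5.161.
Rounding down gives 3, 3, 5 = 11 seats, so the divisor must be adjusted.
With modified divisor 49: modified quotas Brisco 4.102, Galen 3.551, Dorne 5.776.
Rounding down: Brisco 4, Galen 3, Dorne 5 (total 12).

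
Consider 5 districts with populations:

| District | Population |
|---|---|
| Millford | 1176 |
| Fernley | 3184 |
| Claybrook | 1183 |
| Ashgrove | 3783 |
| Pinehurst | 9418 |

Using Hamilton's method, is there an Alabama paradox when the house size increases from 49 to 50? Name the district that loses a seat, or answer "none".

At 49 seats: Millford 3, Fernley 8, Claybrook 3, Ashgrove 10, Pinehurst 25.
At 50 seats: Millford 3, Fernley 9, Claybrook 3, Ashgrove 10, Pinehurst 25.
No district's allocation decreased.

none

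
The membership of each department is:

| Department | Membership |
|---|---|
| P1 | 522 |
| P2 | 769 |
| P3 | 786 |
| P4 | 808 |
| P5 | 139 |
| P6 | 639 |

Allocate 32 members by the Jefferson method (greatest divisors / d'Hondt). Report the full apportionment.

Standard divisor 3663/32 ≈ 114.469; standard quotas: P1 4.560, P2 6.718, P3 6.867, P4 7.059, P5 1.214, P6 5.582.
Rounding down gives 4, 6, 6, 7, 1, 5 = 29 seats, so the divisor must be adjusted.
With modified divisor 105: modified quotas P1 4.971, P2 7.324, P3 7.486, P4 7.695, P5 1.324, P6 6.086.
Rounding down: P1 4, P2 7, P3 7, P4 7, P5 1, P6 6 (total 32).

P1=4, P2=7, P3=7, P4=7, P5=1, P6=6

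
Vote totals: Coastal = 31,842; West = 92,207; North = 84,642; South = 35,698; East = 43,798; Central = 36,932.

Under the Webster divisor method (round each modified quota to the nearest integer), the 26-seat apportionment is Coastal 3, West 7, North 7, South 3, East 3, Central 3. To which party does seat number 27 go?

Priority for the next seat is population ÷ (current seats + 0.5).
Priorities: Coastal 9097.714, West 12294.267, North 11285.600, South 10199.429, East 12513.714, Central 10552.000.
Highest priority: East.

East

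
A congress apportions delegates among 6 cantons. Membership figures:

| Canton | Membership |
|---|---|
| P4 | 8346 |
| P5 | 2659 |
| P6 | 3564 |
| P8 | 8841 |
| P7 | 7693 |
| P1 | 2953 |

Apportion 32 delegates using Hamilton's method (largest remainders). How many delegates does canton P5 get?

Total 34056; standard divisor 34056/32 ≈ 1064.25.
Standard quotas: P4 7.8421, P5 2.4985, P6 3.3488, P8 8.3073, P7 7.2286, P1 2.7747.
Lower quotas: P4 7, P5 2, P6 3, P8 8, P7 7, P1 2 (sum 29, leaving 3 seats).
Remainders in descending order: P4 0.8421, P1 0.7747, P5 0.4985, P6 0.3488, P8 0.3073, P7 0.2286.
Largest remainders: P4, P1, P5 receive the extra seats.
P5 receives 3.

3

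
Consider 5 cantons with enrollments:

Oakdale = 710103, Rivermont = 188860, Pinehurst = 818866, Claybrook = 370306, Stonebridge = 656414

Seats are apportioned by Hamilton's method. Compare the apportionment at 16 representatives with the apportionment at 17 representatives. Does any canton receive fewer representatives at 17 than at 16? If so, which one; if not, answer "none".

At 16 seats: Oakdale 4, Rivermont 1, Pinehurst 5, Claybrook 2, Stonebridge 4.
At 17 seats: Oakdale 5, Rivermont 1, Pinehurst 5, Claybrook 2, Stonebridge 4.
No canton's allocation decreased.

none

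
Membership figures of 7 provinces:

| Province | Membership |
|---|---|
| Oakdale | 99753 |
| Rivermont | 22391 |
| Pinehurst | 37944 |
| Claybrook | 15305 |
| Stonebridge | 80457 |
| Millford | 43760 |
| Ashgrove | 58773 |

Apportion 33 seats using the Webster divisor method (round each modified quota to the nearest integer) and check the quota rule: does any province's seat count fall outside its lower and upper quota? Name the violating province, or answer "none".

Standard quotas: Oakdale 9.185, Rivermont 2.062, Pinehurst 3.494, Claybrook 1.409, Stonebridge 7.409, Millford 4.029, Ashgrove 5.412.
Webster allocation: Oakdale 9, Rivermont 2, Pinehurst 4, Claybrook 1, Stonebridge 8, Millford 4, Ashgrove 5.
Every allocation lies between the lower and upper quota.

none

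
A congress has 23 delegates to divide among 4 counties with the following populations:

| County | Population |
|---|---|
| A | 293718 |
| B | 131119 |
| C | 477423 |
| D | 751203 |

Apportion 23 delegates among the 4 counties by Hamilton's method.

A=4; B=2; C=7; D=10

Standard divisor: 1653463 ÷ 23 ≈ 71889.696.
Standard quotas: A 4.0857, B 1.8239, C 6.6410, D 10.4494.
Lower quotas: A 4, B 1, C 6, D 10 (sum 21, leaving 2 seats).
Remainders in descending order: B 0.8239, C 0.6410, D 0.4494, A 0.0857.
Largest remainders: B, C receive the extra seats.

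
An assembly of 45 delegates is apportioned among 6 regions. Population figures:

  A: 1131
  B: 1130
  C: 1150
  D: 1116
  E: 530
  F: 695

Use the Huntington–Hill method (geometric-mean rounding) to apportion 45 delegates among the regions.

With divisor 129: modified quotas A 8.767, B 8.760, C 8.915, D 8.651, E 4.109, F 5.388.
Geometric-mean thresholds: A √(8·9)=8.485, B √(8·9)=8.485, C √(8·9)=8.485, D √(8·9)=8.485, E √(4·5)=4.472, F √(5·6)=5.477.
Each quota rounded against its threshold gives A 9, B 9, C 9, D 9, E 4, F 5 (total 45).

A=9; B=9; C=9; D=9; E=4; F=5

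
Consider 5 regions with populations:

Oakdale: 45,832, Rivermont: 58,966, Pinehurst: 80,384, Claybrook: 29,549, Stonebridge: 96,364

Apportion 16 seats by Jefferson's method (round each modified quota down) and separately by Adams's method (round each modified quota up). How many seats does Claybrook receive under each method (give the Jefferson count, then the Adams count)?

1 and 2

Jefferson: Oakdale 2, Rivermont 3, Pinehurst 5, Claybrook 1, Stonebridge 5.
Adams: Oakdale 2, Rivermont 3, Pinehurst 4, Claybrook 2, Stonebridge 5.
Claybrook gets 1 under Jefferson and 2 under Adams.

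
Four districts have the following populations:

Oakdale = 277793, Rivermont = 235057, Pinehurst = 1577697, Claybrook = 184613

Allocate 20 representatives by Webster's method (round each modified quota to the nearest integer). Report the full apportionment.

Oakdale 2, Rivermont 2, Pinehurst 14, Claybrook 2

Standard divisor 2275160/20 ≈ 113758; standard quotas: Oakdale 2.442, Rivermont 2.066, Pinehurst 13.869, Claybrook 1.623.
Rounding to the nearest integer gives Oakdale 2, Rivermont 2, Pinehurst 14, Claybrook 2 — total 20, matching the house size, so no adjustment is needed.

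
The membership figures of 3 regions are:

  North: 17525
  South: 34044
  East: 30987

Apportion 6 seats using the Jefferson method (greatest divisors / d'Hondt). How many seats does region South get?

3

Standard divisor 82556/6 ≈ 13759.333; standard quotas: North 1.274, South 2.474, East 2.252.
Rounding down gives 1, 2, 2 = 5 seats, so the divisor must be adjusted.
With modified divisor 10800: modified quotas North 1.623, South 3.152, East 2.869.
Rounding down: North 1, South 3, East 2 (total 6).
South receives 3.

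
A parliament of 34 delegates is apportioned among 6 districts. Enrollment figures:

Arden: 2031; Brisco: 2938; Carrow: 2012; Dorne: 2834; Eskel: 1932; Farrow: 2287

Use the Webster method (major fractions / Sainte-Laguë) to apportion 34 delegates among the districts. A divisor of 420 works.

With modified divisor 420: modified quotas Arden 4.836, Brisco 6.995, Carrow 4.790, Dorne 6.748, Eskel 4.600, Farrow 5.445.
Rounding to the nearest integer: Arden 5, Brisco 7, Carrow 5, Dorne 7, Eskel 5, Farrow 5 (total 34).

Arden 5; Brisco 7; Carrow 5; Dorne 7; Eskel 5; Farrow 5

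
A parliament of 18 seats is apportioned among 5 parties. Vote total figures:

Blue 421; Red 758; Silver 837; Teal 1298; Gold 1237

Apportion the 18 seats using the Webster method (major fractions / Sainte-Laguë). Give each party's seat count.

Blue 2, Red 3, Silver 3, Teal 5, Gold 5

Standard divisor 4551/18 ≈ 252.833; standard quotas: Blue 1.665, Red 2.998, Silver 3.310, Teal 5.134, Gold 4.893.
Rounding to the nearest integer gives Blue 2, Red 3, Silver 3, Teal 5, Gold 5 — total 18, matching the house size, so no adjustment is needed.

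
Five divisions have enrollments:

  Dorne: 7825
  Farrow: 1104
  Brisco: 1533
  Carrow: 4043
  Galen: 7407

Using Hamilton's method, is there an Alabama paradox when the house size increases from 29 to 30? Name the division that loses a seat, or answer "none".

Farrow

At 29 seats: Dorne 10, Farrow 2, Brisco 2, Carrow 5, Galen 10.
At 30 seats: Dorne 11, Farrow 1, Brisco 2, Carrow 6, Galen 10.
Farrow drops from 2 to 1.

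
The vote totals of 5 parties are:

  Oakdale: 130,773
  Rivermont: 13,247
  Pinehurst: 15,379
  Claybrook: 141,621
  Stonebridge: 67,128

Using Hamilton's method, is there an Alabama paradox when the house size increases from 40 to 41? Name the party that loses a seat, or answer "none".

At 40 seats: Oakdale 14, Rivermont 2, Pinehurst 2, Claybrook 15, Stonebridge 7.
At 41 seats: Oakdale 15, Rivermont 1, Pinehurst 2, Claybrook 16, Stonebridge 7.
Rivermont drops from 2 to 1.

Rivermont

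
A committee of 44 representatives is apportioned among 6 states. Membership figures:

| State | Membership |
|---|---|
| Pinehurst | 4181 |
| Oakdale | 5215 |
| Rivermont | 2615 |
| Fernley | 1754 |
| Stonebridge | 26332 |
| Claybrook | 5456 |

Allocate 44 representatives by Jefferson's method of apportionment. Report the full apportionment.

Standard divisor 45553/44 ≈ 1035.295; standard quotas: Pinehurst 4.038, Oakdale 5.037, Rivermont 2.526, Fernley 1.694, Stonebridge 25.434, Claybrook 5.270.
Rounding down gives 4, 5, 2, 1, 25, 5 = 42 seats, so the divisor must be adjusted.
With modified divisor 960: modified quotas Pinehurst 4.355, Oakdale 5.432, Rivermont 2.724, Fernley 1.827, Stonebridge 27.429, Claybrook 5.683.
Rounding down: Pinehurst 4, Oakdale 5, Rivermont 2, Fernley 1, Stonebridge 27, Claybrook 5 (total 44).

Pinehurst 4, Oakdale 5, Rivermont 2, Fernley 1, Stonebridge 27, Claybrook 5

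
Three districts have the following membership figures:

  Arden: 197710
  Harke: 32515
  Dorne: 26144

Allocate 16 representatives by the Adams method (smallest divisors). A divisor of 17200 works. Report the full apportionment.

Arden 12; Harke 2; Dorne 2

With modified divisor 17200: modified quotas Arden 11.495, Harke 1.890, Dorne 1.520.
Rounding up: Arden 12, Harke 2, Dorne 2 (total 16).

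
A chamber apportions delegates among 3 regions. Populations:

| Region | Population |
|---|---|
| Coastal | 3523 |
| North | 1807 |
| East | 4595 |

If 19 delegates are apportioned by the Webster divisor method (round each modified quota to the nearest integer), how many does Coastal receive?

Standard divisor 9925/19 ≈ 522.368; standard quotas: Coastal 6.744, North 3.459, East 8.796.
Rounding to the nearest integer gives Coastal 7, North 3, East 9 — total 19, matching the house size, so no adjustment is needed.
Coastal receives 7.

7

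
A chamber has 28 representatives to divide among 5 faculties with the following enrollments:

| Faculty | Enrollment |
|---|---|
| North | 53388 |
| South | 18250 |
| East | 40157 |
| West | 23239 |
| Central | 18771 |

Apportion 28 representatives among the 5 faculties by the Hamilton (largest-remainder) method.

The standard divisor is 153805/28 ≈ 5493.036.
Standard quotas: North 9.7192, South 3.3224, East 7.3105, West 4.2306, Central 3.4172.
Lower quotas: North 9, South 3, East 7, West 4, Central 3 (sum 26, leaving 2 seats).
Remainders in descending order: North 0.7192, Central 0.4172, South 0.3224, East 0.3105, West 0.2306.
The surplus seats go to North, Central.

North=10, South=3, East=7, West=4, Central=4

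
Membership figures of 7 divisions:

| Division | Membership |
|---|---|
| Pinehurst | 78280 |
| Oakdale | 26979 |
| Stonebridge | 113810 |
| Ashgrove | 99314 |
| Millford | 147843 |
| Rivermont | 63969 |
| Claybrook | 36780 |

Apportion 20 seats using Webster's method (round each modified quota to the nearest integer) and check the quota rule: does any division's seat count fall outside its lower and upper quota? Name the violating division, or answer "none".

none

Standard quotas: Pinehurst 2.761, Oakdale 0.952, Stonebridge 4.015, Ashgrove 3.503, Millford 5.215, Rivermont 2.257, Claybrook 1.297.
Webster allocation: Pinehurst 3, Oakdale 1, Stonebridge 4, Ashgrove 4, Millford 5, Rivermont 2, Claybrook 1.
Every allocation lies between the lower and upper quota.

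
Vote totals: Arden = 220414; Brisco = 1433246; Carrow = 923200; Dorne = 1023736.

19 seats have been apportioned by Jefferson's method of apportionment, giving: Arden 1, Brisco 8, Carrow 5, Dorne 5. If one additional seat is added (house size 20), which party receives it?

Dorne

Priority for the next seat is population ÷ (current seats + 1).
Priorities: Arden 110207.000, Brisco 159249.556, Carrow 153866.667, Dorne 170622.667.
Highest priority: Dorne.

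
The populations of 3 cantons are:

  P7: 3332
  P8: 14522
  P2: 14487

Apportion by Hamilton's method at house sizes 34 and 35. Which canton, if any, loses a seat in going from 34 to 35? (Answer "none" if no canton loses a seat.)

P7

At 34 seats: P7 4, P8 15, P2 15.
At 35 seats: P7 3, P8 16, P2 16.
P7 drops from 4 to 3.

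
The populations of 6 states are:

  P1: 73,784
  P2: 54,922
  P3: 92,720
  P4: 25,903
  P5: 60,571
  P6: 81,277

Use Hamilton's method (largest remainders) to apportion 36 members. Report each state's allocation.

P1: 7, P2: 5, P3: 9, P4: 2, P5: 6, P6: 7

Standard divisor: 389177 ÷ 36 ≈ 10810.472.
Standard quotas: P1 6.8252, P2 5.0804, P3 8.5769, P4 2.3961, P5 5.6030, P6 7.5184.
Lower quotas: P1 6, P2 5, P3 8, P4 2, P5 5, P6 7 (sum 33, leaving 3 seats).
Remainders in descending order: P1 0.8252, P5 0.6030, P3 0.5769, P6 0.5184, P4 0.3961, P2 0.0804.
The surplus seats go to P1, P5, P3.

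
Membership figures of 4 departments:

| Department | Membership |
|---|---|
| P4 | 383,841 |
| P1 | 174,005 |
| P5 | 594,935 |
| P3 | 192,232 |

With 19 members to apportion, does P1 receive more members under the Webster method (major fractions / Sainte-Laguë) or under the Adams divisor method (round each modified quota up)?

Adams

Webster: P4 5, P1 2, P5 9, P3 3.
Adams: P4 5, P1 3, P5 8, P3 3.
P1 gets 2 under Webster and 3 under Adams.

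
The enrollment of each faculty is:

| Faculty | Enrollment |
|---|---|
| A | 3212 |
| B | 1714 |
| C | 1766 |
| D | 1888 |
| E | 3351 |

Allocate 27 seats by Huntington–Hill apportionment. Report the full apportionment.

With divisor 439: modified quotas A 7.317, B 3.904, C 4.023, D 4.301, E 7.633.
Geometric-mean thresholds: A √(7·8)=7.483, B √(3·4)=3.464, C √(4·5)=4.472, D √(4·5)=4.472, E √(7·8)=7.483.
Each quota rounded against its threshold gives A 7, B 4, C 4, D 4, E 8 (total 27).

A=7, B=4, C=4, D=4, E=8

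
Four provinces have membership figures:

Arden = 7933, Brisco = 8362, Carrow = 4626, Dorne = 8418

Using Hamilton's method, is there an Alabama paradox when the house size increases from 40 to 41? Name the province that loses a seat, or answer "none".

none

At 40 seats: Arden 11, Brisco 11, Carrow 6, Dorne 12.
At 41 seats: Arden 11, Brisco 12, Carrow 6, Dorne 12.
No province's allocation decreased.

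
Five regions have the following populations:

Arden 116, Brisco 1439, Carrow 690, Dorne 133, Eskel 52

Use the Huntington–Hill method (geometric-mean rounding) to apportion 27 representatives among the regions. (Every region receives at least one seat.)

Arden 1, Brisco 16, Carrow 7, Dorne 2, Eskel 1

With divisor 92.5: modified quotas Arden 1.254, Brisco 15.557, Carrow 7.459, Dorne 1.438, Eskel 0.562.
Geometric-mean thresholds: Arden √(1·2)=1.414, Brisco √(15·16)=15.492, Carrow √(7·8)=7.483, Dorne √(1·2)=1.414, Eskel (min 1).
Each quota rounded against its threshold gives Arden 1, Brisco 16, Carrow 7, Dorne 2, Eskel 1 (total 27).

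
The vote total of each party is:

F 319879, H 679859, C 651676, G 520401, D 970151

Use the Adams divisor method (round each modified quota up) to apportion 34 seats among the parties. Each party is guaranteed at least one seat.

Standard divisor 3141966/34 ≈ 92410.765; standard quotas: F 3.461, H 7.357, C 7.052, G 5.631, D 10.498.
Rounding up gives 4, 8, 8, 6, 11 = 37 seats, so the divisor must be adjusted.
With modified divisor 100600: modified quotas F 3.180, H 6.758, C 6.478, G 5.173, D 9.644.
Rounding up: F 4, H 7, C 7, G 6, D 10 (total 34).

F 4, H 7, C 7, G 6, D 10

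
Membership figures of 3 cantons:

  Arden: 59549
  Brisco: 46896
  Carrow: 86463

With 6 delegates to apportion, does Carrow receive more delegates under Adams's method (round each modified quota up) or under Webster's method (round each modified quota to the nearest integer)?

Adams: Arden 2, Brisco 2, Carrow 2.
Webster: Arden 2, Brisco 1, Carrow 3.
Carrow gets 2 under Adams and 3 under Webster.

Webster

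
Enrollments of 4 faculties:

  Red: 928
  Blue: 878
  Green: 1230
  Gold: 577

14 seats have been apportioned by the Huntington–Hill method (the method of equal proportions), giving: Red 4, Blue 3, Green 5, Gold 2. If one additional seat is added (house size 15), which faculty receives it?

Priority for the next seat is population ÷ (√(s·(s+1))).
Priorities: Red 207.507, Blue 253.457, Green 224.566, Gold 235.559.
Highest priority: Blue.

Blue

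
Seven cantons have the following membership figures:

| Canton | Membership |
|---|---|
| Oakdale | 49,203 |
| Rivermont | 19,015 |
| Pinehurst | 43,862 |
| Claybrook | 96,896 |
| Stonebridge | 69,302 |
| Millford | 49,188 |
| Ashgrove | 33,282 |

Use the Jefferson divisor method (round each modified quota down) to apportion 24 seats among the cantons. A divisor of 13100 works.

With modified divisor 13100: modified quotas Oakdale 3.756, Rivermont 1.452, Pinehurst 3.348, Claybrook 7.397, Stonebridge 5.290, Millford 3.755, Ashgrove 2.541.
Rounding down: Oakdale 3, Rivermont 1, Pinehurst 3, Claybrook 7, Stonebridge 5, Millford 3, Ashgrove 2 (total 24).

Oakdale 3, Rivermont 1, Pinehurst 3, Claybrook 7, Stonebridge 5, Millford 3, Ashgrove 2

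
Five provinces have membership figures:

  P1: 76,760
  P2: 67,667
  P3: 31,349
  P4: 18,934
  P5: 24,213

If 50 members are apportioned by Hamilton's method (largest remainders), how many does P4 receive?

Standard divisor: 218923 ÷ 50 ≈ 4378.46.
Standard quotas: P1 17.5313, P2 15.4545, P3 7.1598, P4 4.3244, P5 5.5300.
Lower quotas: P1 17, P2 15, P3 7, P4 4, P5 5 (sum 48, leaving 2 seats).
Remainders in descending order: P1 0.5313, P5 0.5300, P2 0.4545, P4 0.3244, P3 0.1598.
Largest remainders: P1, P5 receive the extra seats.
P4 receives 4.

4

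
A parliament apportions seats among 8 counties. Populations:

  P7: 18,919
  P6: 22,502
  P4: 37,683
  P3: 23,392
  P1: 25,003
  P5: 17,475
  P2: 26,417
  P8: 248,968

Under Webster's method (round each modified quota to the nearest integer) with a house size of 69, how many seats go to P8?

Standard divisor 420359/69 ≈ 6092.159; standard quotas: P7 3.105, P6 3.694, P4 6.185, P3 3.840, P1 4.104, P5 2.868, P2 4.336, P8 40.867.
Rounding to the nearest integer gives P7 3, P6 4, P4 6, P3 4, P1 4, P5 3, P2 4, P8 41 — total 69, matching the house size, so no adjustment is needed.
P8 receives 41.

41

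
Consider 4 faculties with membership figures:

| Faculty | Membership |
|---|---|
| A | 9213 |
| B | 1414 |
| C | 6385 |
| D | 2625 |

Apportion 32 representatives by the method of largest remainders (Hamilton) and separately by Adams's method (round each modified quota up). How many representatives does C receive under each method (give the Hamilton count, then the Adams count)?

11 and 10

Hamilton: A 15, B 2, C 11, D 4.
Adams: A 15, B 3, C 10, D 4.
C gets 11 under Hamilton and 10 under Adams.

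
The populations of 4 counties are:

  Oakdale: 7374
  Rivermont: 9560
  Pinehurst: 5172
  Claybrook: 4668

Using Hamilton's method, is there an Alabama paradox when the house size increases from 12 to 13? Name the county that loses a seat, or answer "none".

Pinehurst

At 12 seats: Oakdale 3, Rivermont 4, Pinehurst 3, Claybrook 2.
At 13 seats: Oakdale 4, Rivermont 5, Pinehurst 2, Claybrook 2.
Pinehurst drops from 3 to 2.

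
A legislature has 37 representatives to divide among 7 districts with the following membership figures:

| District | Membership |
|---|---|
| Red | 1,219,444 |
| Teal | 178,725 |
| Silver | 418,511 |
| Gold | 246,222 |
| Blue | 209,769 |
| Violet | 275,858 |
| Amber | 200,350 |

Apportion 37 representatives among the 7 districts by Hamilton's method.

Red 16, Teal 2, Silver 6, Gold 3, Blue 3, Violet 4, Amber 3

Standard divisor: 2748879 ÷ 37 ≈ 74294.027.
Standard quotas: Red 16.4138, Teal 2.4056, Silver 5.6332, Gold 3.3142, Blue 2.8235, Violet 3.7131, Amber 2.6967.
Lower quotas: Red 16, Teal 2, Silver 5, Gold 3, Blue 2, Violet 3, Amber 2 (sum 33, leaving 4 seats).
Remainders in descending order: Blue 0.8235, Violet 0.7131, Amber 0.6967, Silver 0.6332, Red 0.4138, Teal 0.4056, Gold 0.3142.
Largest remainders: Blue, Violet, Amber, Silver receive the extra seats.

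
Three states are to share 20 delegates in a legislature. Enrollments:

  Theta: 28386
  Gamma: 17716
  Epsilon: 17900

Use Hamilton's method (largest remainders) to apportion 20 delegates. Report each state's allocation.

Theta=9, Gamma=5, Epsilon=6

Total 64002; standard divisor 64002/20 ≈ 3200.1.
Standard quotas: Theta 8.8703, Gamma 5.5361, Epsilon 5.5936.
Lower quotas: Theta 8, Gamma 5, Epsilon 5 (sum 18, leaving 2 seats).
Remainders in descending order: Theta 0.8703, Epsilon 0.5936, Gamma 0.5361.
The surplus seats go to Theta, Epsilon.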